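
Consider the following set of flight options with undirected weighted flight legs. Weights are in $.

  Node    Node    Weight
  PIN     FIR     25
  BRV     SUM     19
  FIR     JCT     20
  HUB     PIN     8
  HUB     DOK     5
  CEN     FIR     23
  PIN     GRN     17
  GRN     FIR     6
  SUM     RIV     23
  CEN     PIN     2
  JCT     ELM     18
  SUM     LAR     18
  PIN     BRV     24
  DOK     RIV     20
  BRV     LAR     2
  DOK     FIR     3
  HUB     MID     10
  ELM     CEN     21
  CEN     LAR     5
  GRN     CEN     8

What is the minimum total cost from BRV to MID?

$27

Shortest distances from BRV:
BRV: 0
LAR: 2  (via BRV)
CEN: 7  (via LAR)
PIN: 9  (via CEN)
GRN: 15  (via CEN)
HUB: 17  (via PIN)
SUM: 19  (via BRV)
FIR: 21  (via GRN)
DOK: 22  (via HUB)
MID: 27  (via HUB)
Shortest route: BRV–LAR–CEN–PIN–HUB–MID = $27.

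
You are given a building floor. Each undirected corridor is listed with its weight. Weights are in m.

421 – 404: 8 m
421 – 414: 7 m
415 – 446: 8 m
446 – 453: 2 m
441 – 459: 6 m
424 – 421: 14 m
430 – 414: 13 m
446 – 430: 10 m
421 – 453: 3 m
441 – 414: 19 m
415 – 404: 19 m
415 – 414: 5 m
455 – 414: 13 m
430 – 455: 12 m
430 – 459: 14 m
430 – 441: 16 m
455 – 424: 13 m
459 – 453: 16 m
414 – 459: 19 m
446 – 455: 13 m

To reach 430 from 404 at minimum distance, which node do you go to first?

Candidate routes:
404–421–453–446–430: 8+3+2+10 = 23
404–421–414–430: 8+7+13 = 28
Cheapest is 404–421–453–446–430 at 23 m.
So from 404 the first move is to 421.

421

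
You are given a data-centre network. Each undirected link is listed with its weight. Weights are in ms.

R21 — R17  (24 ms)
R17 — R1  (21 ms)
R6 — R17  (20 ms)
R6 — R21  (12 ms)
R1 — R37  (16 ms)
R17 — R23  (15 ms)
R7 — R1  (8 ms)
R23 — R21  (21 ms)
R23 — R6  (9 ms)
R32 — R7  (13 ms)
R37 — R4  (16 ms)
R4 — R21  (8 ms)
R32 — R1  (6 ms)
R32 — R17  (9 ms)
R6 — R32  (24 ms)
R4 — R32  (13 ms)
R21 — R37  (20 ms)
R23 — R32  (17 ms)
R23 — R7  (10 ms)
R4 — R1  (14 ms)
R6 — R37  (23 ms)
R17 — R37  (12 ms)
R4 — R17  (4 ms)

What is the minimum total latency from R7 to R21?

30 ms

Running Dijkstra from R7:
R7: 0
R1: 8  (via R7)
R23: 10  (via R7)
R32: 13  (via R7)
R6: 19  (via R23)
R17: 22  (via R32)
R4: 22  (via R1)
R37: 24  (via R1)
R21: 30  (via R4)
Shortest route: R7–R1–R4–R21 = 30 ms.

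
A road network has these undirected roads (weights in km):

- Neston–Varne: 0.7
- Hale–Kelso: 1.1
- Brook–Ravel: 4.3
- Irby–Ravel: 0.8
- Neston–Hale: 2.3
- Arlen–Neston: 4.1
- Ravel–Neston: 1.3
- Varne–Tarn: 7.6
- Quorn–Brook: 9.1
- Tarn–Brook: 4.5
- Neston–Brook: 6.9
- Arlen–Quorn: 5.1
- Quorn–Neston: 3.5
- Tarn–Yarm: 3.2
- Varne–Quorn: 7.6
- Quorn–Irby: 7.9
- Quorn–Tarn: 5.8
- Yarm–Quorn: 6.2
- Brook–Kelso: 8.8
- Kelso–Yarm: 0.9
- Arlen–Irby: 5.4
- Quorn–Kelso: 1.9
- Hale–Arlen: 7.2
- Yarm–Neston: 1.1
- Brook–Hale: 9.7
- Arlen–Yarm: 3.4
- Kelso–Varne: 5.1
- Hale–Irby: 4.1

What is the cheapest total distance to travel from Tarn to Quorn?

5.8 km

Running Dijkstra from Tarn:
Tarn: 0
Yarm: 3.2  (via Tarn)
Kelso: 4.1  (via Yarm)
Neston: 4.3  (via Yarm)
Brook: 4.5  (via Tarn)
Varne: 5  (via Neston)
Hale: 5.2  (via Kelso)
Ravel: 5.6  (via Neston)
Quorn: 5.8  (via Tarn)
Shortest route: Tarn → Quorn = 5.8 km.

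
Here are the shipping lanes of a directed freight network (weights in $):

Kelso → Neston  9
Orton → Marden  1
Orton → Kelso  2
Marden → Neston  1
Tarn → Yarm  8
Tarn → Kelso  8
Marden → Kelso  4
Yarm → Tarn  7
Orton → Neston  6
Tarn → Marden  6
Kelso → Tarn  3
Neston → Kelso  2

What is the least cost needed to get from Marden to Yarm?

$14

Running Dijkstra from Marden:
Marden: 0
Neston: 1  (via Marden)
Kelso: 3  (via Neston)
Tarn: 6  (via Kelso)
Yarm: 14  (via Tarn)
Shortest route: Marden → Neston → Kelso → Tarn → Yarm = $14.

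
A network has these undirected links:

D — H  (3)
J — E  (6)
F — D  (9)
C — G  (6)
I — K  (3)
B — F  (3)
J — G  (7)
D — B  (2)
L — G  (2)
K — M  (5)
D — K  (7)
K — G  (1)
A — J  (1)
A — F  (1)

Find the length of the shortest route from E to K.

14

Running Dijkstra from E:
E: 0
J: 6  (via E)
A: 7  (via J)
F: 8  (via A)
B: 11  (via F)
D: 13  (via B)
G: 13  (via J)
K: 14  (via G)
Shortest route: E–J–G–K = 14.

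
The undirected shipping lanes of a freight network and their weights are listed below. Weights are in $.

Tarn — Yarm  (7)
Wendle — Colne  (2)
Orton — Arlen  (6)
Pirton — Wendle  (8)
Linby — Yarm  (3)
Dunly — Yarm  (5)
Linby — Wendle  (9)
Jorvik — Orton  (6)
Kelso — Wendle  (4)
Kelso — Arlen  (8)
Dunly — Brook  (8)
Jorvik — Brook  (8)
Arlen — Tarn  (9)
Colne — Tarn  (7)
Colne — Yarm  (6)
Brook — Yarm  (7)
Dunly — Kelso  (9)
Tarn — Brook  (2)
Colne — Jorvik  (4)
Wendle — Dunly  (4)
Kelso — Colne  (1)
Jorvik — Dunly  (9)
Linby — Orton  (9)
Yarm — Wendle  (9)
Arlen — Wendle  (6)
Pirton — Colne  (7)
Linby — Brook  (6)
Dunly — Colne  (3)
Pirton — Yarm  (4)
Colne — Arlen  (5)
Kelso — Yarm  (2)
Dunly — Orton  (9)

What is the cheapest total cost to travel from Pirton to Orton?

Shortest distances from Pirton:
Pirton: 0
Yarm: 4  (via Pirton)
Kelso: 6  (via Yarm)
Linby: 7  (via Yarm)
Colne: 7  (via Pirton)
Wendle: 8  (via Pirton)
Dunly: 9  (via Yarm)
Jorvik: 11  (via Colne)
Tarn: 11  (via Yarm)
Brook: 11  (via Yarm)
Arlen: 12  (via Colne)
Orton: 16  (via Linby)
Shortest route: Pirton → Yarm → Linby → Orton = $16.

$16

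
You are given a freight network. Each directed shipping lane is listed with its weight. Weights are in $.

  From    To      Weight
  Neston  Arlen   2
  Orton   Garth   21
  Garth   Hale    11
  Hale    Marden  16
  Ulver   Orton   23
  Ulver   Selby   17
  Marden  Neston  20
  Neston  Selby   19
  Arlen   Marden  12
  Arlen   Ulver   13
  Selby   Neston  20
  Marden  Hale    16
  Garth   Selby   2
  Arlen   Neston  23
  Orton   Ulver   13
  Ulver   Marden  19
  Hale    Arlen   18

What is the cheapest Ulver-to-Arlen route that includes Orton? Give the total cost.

$68

Shortest Ulver→Orton: Ulver → Orton = 23
Shortest Orton→Arlen: Orton → Garth → Selby → Neston → Arlen = 45
Total via Orton: 23 + 45 = $68.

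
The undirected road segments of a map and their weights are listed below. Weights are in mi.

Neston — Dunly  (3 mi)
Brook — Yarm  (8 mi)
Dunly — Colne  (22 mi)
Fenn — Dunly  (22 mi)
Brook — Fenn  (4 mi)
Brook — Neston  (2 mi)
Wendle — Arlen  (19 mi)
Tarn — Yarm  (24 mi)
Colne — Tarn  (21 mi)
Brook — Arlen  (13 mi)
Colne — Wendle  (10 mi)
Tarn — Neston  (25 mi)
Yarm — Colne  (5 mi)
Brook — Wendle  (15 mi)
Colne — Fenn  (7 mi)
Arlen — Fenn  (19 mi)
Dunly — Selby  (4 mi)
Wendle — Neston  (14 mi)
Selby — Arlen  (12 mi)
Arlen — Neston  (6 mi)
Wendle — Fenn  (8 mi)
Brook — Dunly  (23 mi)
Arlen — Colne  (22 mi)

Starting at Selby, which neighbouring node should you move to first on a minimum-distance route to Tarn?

Dunly

Compare a few routes:
Selby - Dunly - Neston - Tarn: 4+3+25 = 32
Selby - Dunly - Neston - Brook - Fenn - Colne - Tarn: 4+3+2+4+7+21 = 41
Cheapest is Selby - Dunly - Neston - Tarn at 32 mi.
So from Selby the first move is to Dunly.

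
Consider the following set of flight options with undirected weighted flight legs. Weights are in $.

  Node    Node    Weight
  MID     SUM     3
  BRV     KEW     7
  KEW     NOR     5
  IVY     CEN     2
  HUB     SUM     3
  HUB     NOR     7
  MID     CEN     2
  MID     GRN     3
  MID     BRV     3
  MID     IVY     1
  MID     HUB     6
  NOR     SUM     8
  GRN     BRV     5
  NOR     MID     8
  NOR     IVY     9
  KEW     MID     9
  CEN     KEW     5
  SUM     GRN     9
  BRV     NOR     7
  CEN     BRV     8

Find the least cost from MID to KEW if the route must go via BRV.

$10

Best MID to BRV: MID → BRV costing 3
Best BRV to KEW: BRV → KEW costing 7
Total via BRV: 3 + 7 = $10.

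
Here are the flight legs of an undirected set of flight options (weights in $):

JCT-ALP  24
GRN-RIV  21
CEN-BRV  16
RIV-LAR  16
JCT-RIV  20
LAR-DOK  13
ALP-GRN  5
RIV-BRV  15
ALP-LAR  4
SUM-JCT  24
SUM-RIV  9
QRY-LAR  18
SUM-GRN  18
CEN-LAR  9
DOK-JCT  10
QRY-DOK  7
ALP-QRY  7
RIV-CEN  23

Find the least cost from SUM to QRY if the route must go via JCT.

Shortest SUM→JCT: SUM–JCT = 24
Shortest JCT→QRY: JCT–DOK–QRY = 17
Total via JCT: 24 + 17 = $41.

$41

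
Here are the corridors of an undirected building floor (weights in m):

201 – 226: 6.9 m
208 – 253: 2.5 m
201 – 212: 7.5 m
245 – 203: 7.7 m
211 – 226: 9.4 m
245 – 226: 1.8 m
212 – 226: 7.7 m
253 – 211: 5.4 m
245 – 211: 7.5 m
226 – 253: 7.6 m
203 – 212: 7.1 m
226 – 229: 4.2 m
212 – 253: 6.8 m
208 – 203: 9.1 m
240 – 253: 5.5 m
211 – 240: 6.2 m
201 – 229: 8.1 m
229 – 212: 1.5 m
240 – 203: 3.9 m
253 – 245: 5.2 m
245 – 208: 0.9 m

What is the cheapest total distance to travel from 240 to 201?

Candidate routes:
240–253–212–201: 5.5+6.8+7.5 = 19.8
240–203–212–201: 3.9+7.1+7.5 = 18.5
240–253–208–245–226–201: 5.5+2.5+0.9+1.8+6.9 = 17.6
240–253–245–226–201: 5.5+5.2+1.8+6.9 = 19.4
The minimum is 17.6 m via 240–253–208–245–226–201.

17.6 m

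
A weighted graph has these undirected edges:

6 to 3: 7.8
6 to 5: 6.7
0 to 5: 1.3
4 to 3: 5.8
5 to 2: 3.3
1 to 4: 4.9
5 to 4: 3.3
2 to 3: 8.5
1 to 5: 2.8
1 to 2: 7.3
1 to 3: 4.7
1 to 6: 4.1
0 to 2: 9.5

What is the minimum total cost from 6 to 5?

Enumerating some paths:
6 → 1 → 2 → 5: 4.1+7.3+3.3 = 14.7
6 → 5: 6.7 = 6.7
6 → 1 → 4 → 5: 4.1+4.9+3.3 = 12.3
6 → 1 → 5: 4.1+2.8 = 6.9
The minimum is 6.7 via 6 → 5.

6.7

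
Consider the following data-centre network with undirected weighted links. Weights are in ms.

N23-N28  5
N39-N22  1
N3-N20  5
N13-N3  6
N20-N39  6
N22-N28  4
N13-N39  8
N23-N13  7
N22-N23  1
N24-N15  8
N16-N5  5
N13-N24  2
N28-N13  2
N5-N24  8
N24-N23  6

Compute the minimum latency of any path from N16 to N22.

20 ms

Settle nodes by increasing distance from N16:
N16: 0
N5: 5  (via N16)
N24: 13  (via N5)
N13: 15  (via N24)
N28: 17  (via N13)
N23: 19  (via N24)
N22: 20  (via N23)
Shortest route: N16–N5–N24–N23–N22 = 20 ms.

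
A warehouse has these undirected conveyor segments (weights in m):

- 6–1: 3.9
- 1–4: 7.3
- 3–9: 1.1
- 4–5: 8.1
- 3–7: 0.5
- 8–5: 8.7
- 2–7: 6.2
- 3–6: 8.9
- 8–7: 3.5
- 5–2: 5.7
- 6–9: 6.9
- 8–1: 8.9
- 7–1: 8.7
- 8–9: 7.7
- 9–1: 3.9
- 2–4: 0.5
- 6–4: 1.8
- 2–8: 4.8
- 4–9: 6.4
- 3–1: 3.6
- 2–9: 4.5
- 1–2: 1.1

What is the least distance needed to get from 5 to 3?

10.4 m

Settle nodes by increasing distance from 5:
5: 0
2: 5.7  (via 5)
4: 6.2  (via 2)
1: 6.8  (via 2)
6: 8  (via 4)
8: 8.7  (via 5)
9: 10.2  (via 2)
3: 10.4  (via 1)
Shortest route: 5–2–1–3 = 10.4 m.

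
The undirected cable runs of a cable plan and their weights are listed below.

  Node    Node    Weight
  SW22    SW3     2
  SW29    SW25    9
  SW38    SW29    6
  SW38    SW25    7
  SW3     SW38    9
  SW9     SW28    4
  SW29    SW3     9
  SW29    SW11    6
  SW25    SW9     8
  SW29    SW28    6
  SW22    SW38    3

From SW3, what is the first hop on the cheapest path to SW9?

SW29

Compare a few routes:
SW3–SW22–SW38–SW25–SW9: 2+3+7+8 = 20
SW3–SW29–SW28–SW9: 9+6+4 = 19
SW3–SW22–SW38–SW29–SW28–SW9: 2+3+6+6+4 = 21
The minimum is 19 via SW3–SW29–SW28–SW9.
So from SW3 the first move is to SW29.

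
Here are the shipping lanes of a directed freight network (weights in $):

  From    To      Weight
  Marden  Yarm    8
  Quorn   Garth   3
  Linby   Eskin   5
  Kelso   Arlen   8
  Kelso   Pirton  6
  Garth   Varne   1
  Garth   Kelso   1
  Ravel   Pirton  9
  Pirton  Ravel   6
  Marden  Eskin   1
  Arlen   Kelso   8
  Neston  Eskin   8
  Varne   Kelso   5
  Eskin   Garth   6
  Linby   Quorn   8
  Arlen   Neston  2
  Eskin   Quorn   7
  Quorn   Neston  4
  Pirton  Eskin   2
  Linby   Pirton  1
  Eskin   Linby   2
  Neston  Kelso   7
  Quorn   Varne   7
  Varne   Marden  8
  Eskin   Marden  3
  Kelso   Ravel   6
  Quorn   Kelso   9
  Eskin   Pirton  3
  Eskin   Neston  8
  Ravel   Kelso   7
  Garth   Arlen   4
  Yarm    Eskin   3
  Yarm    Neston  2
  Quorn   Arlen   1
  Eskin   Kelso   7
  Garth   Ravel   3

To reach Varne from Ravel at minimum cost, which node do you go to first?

Pirton

Enumerating some paths:
Ravel - Kelso - Pirton - Eskin - Garth - Varne: 7+6+2+6+1 = 22
Ravel - Pirton - Eskin - Garth - Varne: 9+2+6+1 = 18
Cheapest is Ravel - Pirton - Eskin - Garth - Varne at $18.
So from Ravel the first move is to Pirton.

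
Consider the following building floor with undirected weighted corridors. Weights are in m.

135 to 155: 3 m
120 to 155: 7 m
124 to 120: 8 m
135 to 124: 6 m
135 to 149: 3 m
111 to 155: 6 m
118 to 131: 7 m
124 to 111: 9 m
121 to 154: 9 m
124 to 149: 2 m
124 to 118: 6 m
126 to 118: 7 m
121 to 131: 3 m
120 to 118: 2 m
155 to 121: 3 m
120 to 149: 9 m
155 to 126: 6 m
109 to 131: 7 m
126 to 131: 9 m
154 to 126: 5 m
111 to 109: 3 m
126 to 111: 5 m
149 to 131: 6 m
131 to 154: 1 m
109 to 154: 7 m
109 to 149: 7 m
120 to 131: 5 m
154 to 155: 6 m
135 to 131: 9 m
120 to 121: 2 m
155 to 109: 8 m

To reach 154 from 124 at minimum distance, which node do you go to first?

149

Compare a few routes:
124 - 149 - 131 - 154: 2+6+1 = 9
124 - 118 - 131 - 154: 6+7+1 = 14
124 - 149 - 135 - 155 - 154: 2+3+3+6 = 14
124 - 118 - 120 - 131 - 154: 6+2+5+1 = 14
Cheapest is 124 - 149 - 131 - 154 at 9 m.
So from 124 the first move is to 149.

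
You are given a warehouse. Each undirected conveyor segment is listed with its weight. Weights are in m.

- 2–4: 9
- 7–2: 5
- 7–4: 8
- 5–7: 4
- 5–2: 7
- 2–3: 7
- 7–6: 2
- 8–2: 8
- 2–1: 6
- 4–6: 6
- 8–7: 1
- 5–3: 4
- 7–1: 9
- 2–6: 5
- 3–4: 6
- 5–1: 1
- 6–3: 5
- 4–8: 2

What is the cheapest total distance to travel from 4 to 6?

5 m

Running Dijkstra from 4:
4: 0
8: 2  (via 4)
7: 3  (via 8)
6: 5  (via 7)
Shortest route: 4 → 8 → 7 → 6 = 5 m.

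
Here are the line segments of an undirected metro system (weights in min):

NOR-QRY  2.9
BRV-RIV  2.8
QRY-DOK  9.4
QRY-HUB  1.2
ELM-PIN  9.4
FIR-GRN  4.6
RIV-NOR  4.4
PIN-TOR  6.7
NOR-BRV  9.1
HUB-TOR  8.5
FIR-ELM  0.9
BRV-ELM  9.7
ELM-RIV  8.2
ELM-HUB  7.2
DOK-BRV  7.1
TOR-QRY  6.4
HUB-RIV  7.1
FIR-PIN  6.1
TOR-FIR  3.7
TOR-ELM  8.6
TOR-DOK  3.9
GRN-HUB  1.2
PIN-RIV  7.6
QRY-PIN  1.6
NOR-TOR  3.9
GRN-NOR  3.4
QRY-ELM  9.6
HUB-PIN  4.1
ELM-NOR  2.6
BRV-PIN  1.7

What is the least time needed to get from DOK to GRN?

Enumerating some paths:
DOK → QRY → HUB → GRN: 9.4+1.2+1.2 = 11.8
DOK → TOR → NOR → GRN: 3.9+3.9+3.4 = 11.2
DOK → TOR → FIR → GRN: 3.9+3.7+4.6 = 12.2
The minimum is 11.2 min via DOK → TOR → NOR → GRN.

11.2 min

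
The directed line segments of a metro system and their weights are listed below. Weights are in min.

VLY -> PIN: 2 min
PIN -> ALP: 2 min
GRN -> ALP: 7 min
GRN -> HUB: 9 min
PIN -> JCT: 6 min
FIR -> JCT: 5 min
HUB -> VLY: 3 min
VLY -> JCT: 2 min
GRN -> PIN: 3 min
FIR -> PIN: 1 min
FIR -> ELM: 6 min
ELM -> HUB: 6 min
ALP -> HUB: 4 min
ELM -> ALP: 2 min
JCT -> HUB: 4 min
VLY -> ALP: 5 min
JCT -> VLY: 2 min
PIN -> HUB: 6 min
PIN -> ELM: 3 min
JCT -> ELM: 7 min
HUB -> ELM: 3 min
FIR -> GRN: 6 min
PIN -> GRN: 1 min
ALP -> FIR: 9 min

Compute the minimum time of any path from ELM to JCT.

Shortest distances from ELM:
ELM: 0
ALP: 2  (via ELM)
HUB: 6  (via ELM)
VLY: 9  (via HUB)
JCT: 11  (via VLY)
Shortest route: ELM → HUB → VLY → JCT = 11 min.

11 min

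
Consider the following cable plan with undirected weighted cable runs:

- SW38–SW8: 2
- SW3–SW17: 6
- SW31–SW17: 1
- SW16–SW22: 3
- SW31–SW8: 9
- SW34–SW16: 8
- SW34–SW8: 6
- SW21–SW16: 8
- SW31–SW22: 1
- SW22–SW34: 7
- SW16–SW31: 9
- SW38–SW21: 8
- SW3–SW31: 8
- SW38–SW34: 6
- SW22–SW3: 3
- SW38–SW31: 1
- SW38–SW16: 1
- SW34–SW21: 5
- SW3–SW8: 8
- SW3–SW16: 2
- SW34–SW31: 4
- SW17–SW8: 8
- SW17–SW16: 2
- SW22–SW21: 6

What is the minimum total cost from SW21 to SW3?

9

Candidate routes:
SW21 - SW16 - SW3: 8+2 = 10
SW21 - SW22 - SW16 - SW3: 6+3+2 = 11
SW21 - SW38 - SW16 - SW3: 8+1+2 = 11
SW21 - SW22 - SW3: 6+3 = 9
The minimum is 9 via SW21 - SW22 - SW3.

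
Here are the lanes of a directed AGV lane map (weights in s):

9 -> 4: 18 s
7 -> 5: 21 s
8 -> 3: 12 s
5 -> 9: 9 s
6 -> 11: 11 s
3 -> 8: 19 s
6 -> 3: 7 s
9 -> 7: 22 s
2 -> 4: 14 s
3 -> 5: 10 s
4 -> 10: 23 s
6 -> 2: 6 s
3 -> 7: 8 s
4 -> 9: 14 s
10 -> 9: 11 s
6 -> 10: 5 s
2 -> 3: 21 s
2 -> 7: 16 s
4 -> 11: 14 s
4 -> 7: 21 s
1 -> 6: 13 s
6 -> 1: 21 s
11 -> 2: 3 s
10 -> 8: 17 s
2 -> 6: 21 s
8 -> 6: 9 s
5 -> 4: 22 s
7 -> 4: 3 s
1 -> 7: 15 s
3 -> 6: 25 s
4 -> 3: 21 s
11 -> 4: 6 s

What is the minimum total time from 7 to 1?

Compare a few routes:
7 → 4 → 11 → 2 → 6 → 1: 3+14+3+21+21 = 62
7 → 4 → 3 → 8 → 6 → 1: 3+21+19+9+21 = 73
7 → 4 → 3 → 6 → 1: 3+21+25+21 = 70
Cheapest is 7 → 4 → 11 → 2 → 6 → 1 at 62 s.

62 s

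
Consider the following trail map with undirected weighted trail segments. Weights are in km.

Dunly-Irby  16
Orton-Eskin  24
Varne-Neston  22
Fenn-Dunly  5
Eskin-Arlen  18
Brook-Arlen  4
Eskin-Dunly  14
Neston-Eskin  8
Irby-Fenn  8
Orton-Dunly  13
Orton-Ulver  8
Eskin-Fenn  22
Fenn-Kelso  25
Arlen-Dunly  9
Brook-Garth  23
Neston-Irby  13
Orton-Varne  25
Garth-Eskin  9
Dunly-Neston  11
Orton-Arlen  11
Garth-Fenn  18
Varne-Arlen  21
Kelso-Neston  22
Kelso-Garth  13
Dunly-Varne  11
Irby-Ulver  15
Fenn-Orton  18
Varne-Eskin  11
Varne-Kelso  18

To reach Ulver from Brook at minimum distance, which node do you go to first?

Arlen

Enumerating some paths:
Brook → Arlen → Dunly → Fenn → Irby → Ulver: 4+9+5+8+15 = 41
Brook → Arlen → Dunly → Irby → Ulver: 4+9+16+15 = 44
Brook → Arlen → Dunly → Orton → Ulver: 4+9+13+8 = 34
Brook → Arlen → Orton → Ulver: 4+11+8 = 23
The minimum is 23 km via Brook → Arlen → Orton → Ulver.
So from Brook the first move is to Arlen.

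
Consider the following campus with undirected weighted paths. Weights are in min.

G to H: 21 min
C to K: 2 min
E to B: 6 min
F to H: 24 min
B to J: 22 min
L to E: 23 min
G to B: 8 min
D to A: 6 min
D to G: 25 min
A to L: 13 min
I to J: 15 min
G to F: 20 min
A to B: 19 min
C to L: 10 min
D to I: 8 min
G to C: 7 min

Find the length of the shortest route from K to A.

25 min

Settle nodes by increasing distance from K:
K: 0
C: 2  (via K)
G: 9  (via C)
L: 12  (via C)
B: 17  (via G)
E: 23  (via B)
A: 25  (via L)
Shortest route: K–C–L–A = 25 min.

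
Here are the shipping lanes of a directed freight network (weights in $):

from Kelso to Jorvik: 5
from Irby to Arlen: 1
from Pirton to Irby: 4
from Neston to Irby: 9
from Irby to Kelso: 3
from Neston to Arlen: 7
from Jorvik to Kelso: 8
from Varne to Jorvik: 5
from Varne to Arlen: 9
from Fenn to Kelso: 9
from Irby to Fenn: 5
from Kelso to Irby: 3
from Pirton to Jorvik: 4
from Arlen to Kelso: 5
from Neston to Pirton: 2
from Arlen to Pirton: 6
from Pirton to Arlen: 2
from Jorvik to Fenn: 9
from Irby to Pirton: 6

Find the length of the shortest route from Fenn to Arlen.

$13

Shortest distances from Fenn:
Fenn: 0
Kelso: 9  (via Fenn)
Irby: 12  (via Kelso)
Arlen: 13  (via Irby)
Shortest route: Fenn → Kelso → Irby → Arlen = $13.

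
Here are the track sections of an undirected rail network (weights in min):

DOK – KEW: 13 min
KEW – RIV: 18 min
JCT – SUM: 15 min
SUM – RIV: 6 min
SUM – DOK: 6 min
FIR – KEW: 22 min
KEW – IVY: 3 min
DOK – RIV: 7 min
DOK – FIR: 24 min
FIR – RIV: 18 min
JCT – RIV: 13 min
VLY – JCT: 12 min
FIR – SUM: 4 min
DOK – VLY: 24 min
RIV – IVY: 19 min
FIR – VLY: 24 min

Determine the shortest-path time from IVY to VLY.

40 min

Candidate routes:
IVY - RIV - JCT - VLY: 19+13+12 = 44
IVY - KEW - DOK - VLY: 3+13+24 = 40
IVY - KEW - DOK - RIV - JCT - VLY: 3+13+7+13+12 = 48
IVY - KEW - RIV - JCT - VLY: 3+18+13+12 = 46
The minimum is 40 min via IVY - KEW - DOK - VLY.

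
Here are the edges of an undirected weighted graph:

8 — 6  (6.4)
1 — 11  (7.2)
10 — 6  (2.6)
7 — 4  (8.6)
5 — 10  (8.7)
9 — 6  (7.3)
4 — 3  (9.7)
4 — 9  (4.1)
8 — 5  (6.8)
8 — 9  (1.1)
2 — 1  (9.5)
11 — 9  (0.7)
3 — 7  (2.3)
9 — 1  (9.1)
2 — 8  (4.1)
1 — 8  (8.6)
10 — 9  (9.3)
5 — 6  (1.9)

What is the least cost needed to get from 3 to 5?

21.7

Candidate routes:
3 - 4 - 9 - 6 - 5: 9.7+4.1+7.3+1.9 = 23
3 - 4 - 9 - 8 - 5: 9.7+4.1+1.1+6.8 = 21.7
3 - 7 - 4 - 9 - 8 - 5: 2.3+8.6+4.1+1.1+6.8 = 22.9
The minimum is 21.7 via 3 - 4 - 9 - 8 - 5.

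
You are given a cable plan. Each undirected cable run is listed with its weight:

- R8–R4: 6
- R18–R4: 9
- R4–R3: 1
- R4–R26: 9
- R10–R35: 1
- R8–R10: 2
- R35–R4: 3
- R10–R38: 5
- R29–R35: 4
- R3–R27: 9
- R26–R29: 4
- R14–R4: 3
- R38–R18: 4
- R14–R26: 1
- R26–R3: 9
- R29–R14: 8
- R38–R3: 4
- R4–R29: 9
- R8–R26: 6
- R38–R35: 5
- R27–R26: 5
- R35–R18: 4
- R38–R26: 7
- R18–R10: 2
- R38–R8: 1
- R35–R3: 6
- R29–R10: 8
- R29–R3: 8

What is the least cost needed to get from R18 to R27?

15

Enumerating some paths:
R18–R35–R4–R14–R26–R27: 4+3+3+1+5 = 16
R18–R10–R8–R26–R27: 2+2+6+5 = 15
Cheapest is R18–R10–R8–R26–R27 at 15.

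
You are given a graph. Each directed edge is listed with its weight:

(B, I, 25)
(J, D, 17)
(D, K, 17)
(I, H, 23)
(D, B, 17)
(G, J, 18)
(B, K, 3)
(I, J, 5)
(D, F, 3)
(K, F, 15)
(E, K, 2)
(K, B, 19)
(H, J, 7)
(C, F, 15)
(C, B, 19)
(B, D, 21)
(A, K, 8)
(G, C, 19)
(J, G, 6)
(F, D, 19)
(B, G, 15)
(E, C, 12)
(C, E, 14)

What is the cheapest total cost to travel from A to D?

Enumerating some paths:
A - K - F - D: 8+15+19 = 42
A - K - B - D: 8+19+21 = 48
A - K - B - I - J - D: 8+19+25+5+17 = 74
A - K - B - G - J - D: 8+19+15+18+17 = 77
Cheapest is A - K - F - D at 42.

42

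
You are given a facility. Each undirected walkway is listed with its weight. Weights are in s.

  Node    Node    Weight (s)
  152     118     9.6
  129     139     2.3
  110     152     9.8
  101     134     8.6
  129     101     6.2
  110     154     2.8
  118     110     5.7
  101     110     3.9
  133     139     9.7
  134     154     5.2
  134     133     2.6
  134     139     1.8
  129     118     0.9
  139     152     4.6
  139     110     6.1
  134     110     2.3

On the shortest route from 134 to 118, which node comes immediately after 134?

Candidate routes:
134 → 110 → 118: 2.3+5.7 = 8
134 → 139 → 129 → 118: 1.8+2.3+0.9 = 5
Cheapest is 134 → 139 → 129 → 118 at 5 s.
So from 134 the first move is to 139.

139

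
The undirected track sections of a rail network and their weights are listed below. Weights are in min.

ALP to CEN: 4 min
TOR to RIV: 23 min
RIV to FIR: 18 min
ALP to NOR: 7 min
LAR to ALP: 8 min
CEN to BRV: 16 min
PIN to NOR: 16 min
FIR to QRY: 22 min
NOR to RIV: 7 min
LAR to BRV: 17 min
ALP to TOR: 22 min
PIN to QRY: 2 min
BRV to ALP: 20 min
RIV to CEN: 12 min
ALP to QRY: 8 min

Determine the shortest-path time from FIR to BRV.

46 min

Shortest distances from FIR:
FIR: 0
RIV: 18  (via FIR)
QRY: 22  (via FIR)
PIN: 24  (via QRY)
NOR: 25  (via RIV)
ALP: 30  (via QRY)
CEN: 30  (via RIV)
LAR: 38  (via ALP)
TOR: 41  (via RIV)
BRV: 46  (via CEN)
Shortest route: FIR–RIV–CEN–BRV = 46 min.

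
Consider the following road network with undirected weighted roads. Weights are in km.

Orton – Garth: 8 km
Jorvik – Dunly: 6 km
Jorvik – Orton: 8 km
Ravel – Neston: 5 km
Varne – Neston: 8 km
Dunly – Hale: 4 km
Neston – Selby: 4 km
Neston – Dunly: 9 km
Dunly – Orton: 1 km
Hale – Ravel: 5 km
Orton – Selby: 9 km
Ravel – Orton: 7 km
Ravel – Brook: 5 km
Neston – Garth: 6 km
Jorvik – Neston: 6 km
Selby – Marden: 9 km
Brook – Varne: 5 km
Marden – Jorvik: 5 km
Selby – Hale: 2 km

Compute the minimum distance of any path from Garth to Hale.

12 km

Enumerating some paths:
Garth–Neston–Selby–Hale: 6+4+2 = 12
Garth–Orton–Dunly–Hale: 8+1+4 = 13
Garth–Neston–Ravel–Hale: 6+5+5 = 16
The minimum is 12 km via Garth–Neston–Selby–Hale.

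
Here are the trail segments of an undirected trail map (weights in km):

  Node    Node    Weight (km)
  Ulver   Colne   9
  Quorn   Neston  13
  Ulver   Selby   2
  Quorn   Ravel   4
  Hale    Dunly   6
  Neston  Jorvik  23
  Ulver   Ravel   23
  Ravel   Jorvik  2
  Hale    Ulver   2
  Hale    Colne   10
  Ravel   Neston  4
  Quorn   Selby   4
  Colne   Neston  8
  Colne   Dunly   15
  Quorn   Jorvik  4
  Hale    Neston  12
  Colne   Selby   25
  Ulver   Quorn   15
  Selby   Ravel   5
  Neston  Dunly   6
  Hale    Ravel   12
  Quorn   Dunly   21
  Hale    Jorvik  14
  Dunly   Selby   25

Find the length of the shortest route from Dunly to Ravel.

Candidate routes:
Dunly–Neston–Ravel: 6+4 = 10
Dunly–Hale–Ulver–Selby–Ravel: 6+2+2+5 = 15
The minimum is 10 km via Dunly–Neston–Ravel.

10 km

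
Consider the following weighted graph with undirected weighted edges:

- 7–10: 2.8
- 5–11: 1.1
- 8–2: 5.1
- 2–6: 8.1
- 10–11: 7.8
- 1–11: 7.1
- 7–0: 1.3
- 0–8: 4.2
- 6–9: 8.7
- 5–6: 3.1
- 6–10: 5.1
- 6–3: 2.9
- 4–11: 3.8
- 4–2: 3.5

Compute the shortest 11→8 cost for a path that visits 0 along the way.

16.1

Shortest 11→0: 11–10–7–0 = 11.9
Best 0 to 8: 0–8 costing 4.2
Total via 0: 11.9 + 4.2 = 16.1.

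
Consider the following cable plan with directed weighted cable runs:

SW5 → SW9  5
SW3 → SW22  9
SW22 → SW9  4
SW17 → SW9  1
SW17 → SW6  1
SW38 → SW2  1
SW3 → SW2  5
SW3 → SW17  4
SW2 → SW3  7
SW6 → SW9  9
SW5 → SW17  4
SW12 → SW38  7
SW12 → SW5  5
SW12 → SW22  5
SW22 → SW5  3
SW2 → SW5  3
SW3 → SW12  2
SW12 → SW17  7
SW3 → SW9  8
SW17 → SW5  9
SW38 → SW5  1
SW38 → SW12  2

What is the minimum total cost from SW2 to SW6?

Candidate routes:
SW2 - SW3 - SW17 - SW6: 7+4+1 = 12
SW2 - SW5 - SW17 - SW6: 3+4+1 = 8
The minimum is 8 via SW2 - SW5 - SW17 - SW6.

8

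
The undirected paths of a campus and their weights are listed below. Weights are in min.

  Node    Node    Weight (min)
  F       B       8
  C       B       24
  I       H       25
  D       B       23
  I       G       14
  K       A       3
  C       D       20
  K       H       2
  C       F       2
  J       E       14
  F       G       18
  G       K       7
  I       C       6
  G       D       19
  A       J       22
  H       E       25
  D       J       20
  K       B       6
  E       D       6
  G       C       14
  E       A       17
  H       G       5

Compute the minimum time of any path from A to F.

17 min

Running Dijkstra from A:
A: 0
K: 3  (via A)
H: 5  (via K)
B: 9  (via K)
G: 10  (via K)
E: 17  (via A)
F: 17  (via B)
Shortest route: A → K → B → F = 17 min.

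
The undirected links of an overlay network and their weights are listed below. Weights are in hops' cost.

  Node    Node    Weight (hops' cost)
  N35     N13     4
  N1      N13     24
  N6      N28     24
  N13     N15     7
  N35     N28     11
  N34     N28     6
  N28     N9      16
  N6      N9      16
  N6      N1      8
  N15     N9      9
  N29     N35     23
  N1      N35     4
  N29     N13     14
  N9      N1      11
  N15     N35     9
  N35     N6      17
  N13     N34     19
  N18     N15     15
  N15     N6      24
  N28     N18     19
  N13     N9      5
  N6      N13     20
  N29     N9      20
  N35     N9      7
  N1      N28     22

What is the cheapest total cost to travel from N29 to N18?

Settle nodes by increasing distance from N29:
N29: 0
N13: 14  (via N29)
N35: 18  (via N13)
N9: 19  (via N13)
N15: 21  (via N13)
N1: 22  (via N35)
N28: 29  (via N35)
N6: 30  (via N1)
N34: 33  (via N13)
N18: 36  (via N15)
Shortest route: N29 → N13 → N15 → N18 = 36 hops' cost.

36 hops' cost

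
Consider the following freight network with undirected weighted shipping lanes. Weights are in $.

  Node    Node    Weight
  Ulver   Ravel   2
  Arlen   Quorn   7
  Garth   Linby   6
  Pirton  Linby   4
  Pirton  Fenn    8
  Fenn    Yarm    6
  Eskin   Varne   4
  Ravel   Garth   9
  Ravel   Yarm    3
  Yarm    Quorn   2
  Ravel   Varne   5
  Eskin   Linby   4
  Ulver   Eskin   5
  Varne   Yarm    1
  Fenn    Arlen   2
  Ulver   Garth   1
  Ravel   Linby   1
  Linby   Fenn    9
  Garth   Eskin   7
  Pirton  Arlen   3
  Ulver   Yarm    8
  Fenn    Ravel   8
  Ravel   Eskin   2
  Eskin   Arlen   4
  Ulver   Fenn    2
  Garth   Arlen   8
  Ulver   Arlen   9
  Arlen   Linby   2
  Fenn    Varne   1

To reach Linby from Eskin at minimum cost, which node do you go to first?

Ravel

Enumerating some paths:
Eskin → Linby: 4 = 4
Eskin → Ravel → Linby: 2+1 = 3
Cheapest is Eskin → Ravel → Linby at $3.
So from Eskin the first move is to Ravel.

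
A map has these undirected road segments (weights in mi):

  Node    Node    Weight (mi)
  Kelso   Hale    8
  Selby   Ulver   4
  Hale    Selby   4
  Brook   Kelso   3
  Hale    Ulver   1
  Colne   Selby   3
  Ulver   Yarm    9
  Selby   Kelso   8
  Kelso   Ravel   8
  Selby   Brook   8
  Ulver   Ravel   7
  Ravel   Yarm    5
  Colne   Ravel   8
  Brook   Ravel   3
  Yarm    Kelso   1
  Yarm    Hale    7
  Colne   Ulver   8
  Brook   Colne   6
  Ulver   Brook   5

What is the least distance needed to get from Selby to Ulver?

Compare a few routes:
Selby–Hale–Ulver: 4+1 = 5
Selby–Ulver: 4 = 4
Cheapest is Selby–Ulver at 4 mi.

4 mi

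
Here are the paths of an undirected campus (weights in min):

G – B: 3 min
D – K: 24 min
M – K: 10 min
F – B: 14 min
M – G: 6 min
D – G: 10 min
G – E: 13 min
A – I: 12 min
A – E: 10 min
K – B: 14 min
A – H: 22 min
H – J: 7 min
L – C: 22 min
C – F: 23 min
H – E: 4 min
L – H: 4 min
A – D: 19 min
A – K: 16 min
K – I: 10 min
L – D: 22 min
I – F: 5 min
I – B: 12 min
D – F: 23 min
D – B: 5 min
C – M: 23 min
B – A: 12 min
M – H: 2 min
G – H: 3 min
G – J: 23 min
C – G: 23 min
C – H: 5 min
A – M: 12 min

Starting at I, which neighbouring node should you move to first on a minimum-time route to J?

Enumerating some paths:
I–K–M–H–J: 10+10+2+7 = 29
I–B–G–H–J: 12+3+3+7 = 25
The minimum is 25 min via I–B–G–H–J.
So from I the first move is to B.

B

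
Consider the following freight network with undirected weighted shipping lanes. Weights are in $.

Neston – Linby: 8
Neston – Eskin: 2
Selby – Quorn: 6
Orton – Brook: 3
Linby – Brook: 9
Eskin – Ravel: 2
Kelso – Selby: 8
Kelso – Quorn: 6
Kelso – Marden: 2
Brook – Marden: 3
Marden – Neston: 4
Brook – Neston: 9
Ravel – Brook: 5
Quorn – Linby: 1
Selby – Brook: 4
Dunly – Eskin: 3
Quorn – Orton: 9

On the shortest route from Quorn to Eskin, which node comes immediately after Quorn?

Linby

Compare a few routes:
Quorn–Linby–Neston–Eskin: 1+8+2 = 11
Quorn–Linby–Brook–Ravel–Eskin: 1+9+5+2 = 17
Quorn–Selby–Brook–Ravel–Eskin: 6+4+5+2 = 17
Quorn–Kelso–Marden–Neston–Eskin: 6+2+4+2 = 14
Cheapest is Quorn–Linby–Neston–Eskin at $11.
So from Quorn the first move is to Linby.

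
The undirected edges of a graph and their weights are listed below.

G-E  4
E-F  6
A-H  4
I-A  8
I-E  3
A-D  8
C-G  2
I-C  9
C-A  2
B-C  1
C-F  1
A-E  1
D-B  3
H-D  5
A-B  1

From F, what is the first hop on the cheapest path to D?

Candidate routes:
F–C–A–B–D: 1+2+1+3 = 7
F–C–B–D: 1+1+3 = 5
The minimum is 5 via F–C–B–D.
So from F the first move is to C.

C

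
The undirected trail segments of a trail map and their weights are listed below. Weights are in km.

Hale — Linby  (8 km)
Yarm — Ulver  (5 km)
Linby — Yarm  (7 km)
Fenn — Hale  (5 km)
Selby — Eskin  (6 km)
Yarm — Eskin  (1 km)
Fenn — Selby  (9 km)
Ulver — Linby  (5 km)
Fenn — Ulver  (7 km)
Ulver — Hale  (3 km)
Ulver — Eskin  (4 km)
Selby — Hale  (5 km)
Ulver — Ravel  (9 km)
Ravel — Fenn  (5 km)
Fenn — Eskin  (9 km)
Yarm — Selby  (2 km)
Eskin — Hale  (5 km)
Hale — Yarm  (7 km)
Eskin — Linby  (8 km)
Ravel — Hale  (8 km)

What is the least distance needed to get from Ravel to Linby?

Settle nodes by increasing distance from Ravel:
Ravel: 0
Fenn: 5  (via Ravel)
Hale: 8  (via Ravel)
Ulver: 9  (via Ravel)
Selby: 13  (via Hale)
Eskin: 13  (via Hale)
Yarm: 14  (via Ulver)
Linby: 14  (via Ulver)
Shortest route: Ravel → Ulver → Linby = 14 km.

14 km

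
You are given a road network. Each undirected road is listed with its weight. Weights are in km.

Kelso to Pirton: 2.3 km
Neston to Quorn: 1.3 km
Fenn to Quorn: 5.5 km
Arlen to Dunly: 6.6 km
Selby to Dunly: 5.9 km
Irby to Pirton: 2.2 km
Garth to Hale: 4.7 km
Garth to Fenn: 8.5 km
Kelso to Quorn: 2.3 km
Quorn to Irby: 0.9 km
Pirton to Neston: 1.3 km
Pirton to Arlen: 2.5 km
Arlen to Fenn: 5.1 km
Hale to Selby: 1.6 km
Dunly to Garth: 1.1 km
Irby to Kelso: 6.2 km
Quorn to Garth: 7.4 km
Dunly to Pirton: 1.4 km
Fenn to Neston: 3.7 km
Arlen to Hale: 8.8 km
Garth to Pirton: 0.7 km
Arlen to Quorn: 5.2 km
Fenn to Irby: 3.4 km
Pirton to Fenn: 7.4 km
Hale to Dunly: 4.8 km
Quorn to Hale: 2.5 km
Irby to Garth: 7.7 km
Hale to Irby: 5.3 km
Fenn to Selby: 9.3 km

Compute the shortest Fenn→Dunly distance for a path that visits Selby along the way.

Shortest Fenn→Selby: Fenn → Irby → Quorn → Hale → Selby = 8.4
Best Selby to Dunly: Selby → Dunly costing 5.9
Total via Selby: 8.4 + 5.9 = 14.3 km.

14.3 km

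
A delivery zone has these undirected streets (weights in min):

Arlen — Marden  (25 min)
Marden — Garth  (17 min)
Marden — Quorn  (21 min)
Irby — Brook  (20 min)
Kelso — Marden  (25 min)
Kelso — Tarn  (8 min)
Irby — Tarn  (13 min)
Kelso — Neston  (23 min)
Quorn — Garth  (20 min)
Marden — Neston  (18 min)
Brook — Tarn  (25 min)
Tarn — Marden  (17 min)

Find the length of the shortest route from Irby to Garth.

47 min

Enumerating some paths:
Irby - Tarn - Marden - Quorn - Garth: 13+17+21+20 = 71
Irby - Tarn - Kelso - Marden - Garth: 13+8+25+17 = 63
Irby - Tarn - Marden - Garth: 13+17+17 = 47
Cheapest is Irby - Tarn - Marden - Garth at 47 min.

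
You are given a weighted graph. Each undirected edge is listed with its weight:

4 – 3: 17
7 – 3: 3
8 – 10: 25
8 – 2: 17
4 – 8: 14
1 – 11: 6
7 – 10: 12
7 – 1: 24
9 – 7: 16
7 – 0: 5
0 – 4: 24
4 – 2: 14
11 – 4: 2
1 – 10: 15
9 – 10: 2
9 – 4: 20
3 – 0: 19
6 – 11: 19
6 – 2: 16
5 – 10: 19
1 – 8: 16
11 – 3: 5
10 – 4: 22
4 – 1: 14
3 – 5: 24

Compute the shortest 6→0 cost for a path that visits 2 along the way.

45

Best 6 to 2: 6–2 costing 16
Shortest 2→0: 2–4–11–3–7–0 = 29
Total via 2: 16 + 29 = 45.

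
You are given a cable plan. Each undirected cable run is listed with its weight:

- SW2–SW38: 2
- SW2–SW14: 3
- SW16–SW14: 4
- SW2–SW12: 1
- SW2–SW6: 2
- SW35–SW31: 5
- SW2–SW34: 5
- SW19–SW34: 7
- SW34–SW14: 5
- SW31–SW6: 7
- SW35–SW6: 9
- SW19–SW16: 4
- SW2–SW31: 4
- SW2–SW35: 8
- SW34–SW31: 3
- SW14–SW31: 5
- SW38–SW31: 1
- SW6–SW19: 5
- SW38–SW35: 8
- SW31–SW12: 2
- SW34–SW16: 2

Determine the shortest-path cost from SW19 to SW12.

Compare a few routes:
SW19 - SW16 - SW34 - SW31 - SW12: 4+2+3+2 = 11
SW19 - SW34 - SW31 - SW12: 7+3+2 = 12
SW19 - SW6 - SW2 - SW12: 5+2+1 = 8
The minimum is 8 via SW19 - SW6 - SW2 - SW12.

8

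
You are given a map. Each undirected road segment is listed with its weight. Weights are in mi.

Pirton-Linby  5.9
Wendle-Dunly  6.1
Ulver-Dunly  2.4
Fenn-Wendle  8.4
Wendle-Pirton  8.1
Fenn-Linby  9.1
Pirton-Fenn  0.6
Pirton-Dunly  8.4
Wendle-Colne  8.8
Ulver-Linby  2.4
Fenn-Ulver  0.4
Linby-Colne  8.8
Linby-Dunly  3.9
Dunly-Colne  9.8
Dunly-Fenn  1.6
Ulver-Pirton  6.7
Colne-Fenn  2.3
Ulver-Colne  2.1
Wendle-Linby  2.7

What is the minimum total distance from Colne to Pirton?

2.9 mi

Running Dijkstra from Colne:
Colne: 0
Ulver: 2.1  (via Colne)
Fenn: 2.3  (via Colne)
Pirton: 2.9  (via Fenn)
Shortest route: Colne → Fenn → Pirton = 2.9 mi.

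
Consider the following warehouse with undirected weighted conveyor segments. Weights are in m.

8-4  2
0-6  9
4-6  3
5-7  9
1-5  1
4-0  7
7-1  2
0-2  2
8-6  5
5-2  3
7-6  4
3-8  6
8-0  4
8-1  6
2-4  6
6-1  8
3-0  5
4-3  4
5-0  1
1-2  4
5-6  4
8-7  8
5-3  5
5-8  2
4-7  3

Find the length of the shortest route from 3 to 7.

7 m

Shortest distances from 3:
3: 0
4: 4  (via 3)
0: 5  (via 3)
5: 5  (via 3)
1: 6  (via 5)
8: 6  (via 3)
2: 7  (via 0)
6: 7  (via 4)
7: 7  (via 4)
Shortest route: 3–4–7 = 7 m.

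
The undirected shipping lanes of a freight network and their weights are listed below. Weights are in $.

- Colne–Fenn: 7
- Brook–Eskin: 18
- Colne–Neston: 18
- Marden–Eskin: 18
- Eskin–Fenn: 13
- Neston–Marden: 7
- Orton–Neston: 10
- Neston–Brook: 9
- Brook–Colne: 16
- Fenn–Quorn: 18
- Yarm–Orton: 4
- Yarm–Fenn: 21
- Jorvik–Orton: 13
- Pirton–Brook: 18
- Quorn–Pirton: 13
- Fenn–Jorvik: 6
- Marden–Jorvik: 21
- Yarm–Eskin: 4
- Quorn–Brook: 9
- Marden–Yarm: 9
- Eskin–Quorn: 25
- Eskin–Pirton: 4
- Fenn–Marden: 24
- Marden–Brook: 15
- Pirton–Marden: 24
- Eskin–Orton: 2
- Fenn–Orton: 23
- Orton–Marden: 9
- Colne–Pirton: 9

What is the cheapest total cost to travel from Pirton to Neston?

Running Dijkstra from Pirton:
Pirton: 0
Eskin: 4  (via Pirton)
Orton: 6  (via Eskin)
Yarm: 8  (via Eskin)
Colne: 9  (via Pirton)
Quorn: 13  (via Pirton)
Marden: 15  (via Orton)
Fenn: 16  (via Colne)
Neston: 16  (via Orton)
Shortest route: Pirton → Eskin → Orton → Neston = $16.

$16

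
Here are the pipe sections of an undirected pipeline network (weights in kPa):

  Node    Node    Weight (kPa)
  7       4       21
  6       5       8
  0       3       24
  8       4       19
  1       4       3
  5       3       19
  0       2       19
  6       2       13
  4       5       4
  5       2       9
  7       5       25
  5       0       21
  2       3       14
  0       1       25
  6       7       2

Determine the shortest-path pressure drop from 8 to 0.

Settle nodes by increasing distance from 8:
8: 0
4: 19  (via 8)
1: 22  (via 4)
5: 23  (via 4)
6: 31  (via 5)
2: 32  (via 5)
7: 33  (via 6)
3: 42  (via 5)
0: 44  (via 5)
Shortest route: 8–4–5–0 = 44 kPa.

44 kPa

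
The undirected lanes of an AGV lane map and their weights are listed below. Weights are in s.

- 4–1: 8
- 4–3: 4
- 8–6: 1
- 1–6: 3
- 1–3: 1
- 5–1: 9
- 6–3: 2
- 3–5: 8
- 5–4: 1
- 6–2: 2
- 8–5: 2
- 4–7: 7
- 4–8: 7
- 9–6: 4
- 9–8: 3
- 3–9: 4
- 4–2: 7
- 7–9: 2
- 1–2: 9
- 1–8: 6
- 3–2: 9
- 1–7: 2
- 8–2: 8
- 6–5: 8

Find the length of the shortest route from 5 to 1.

6 s

Running Dijkstra from 5:
5: 0
4: 1  (via 5)
8: 2  (via 5)
6: 3  (via 8)
2: 5  (via 6)
3: 5  (via 4)
9: 5  (via 8)
1: 6  (via 6)
Shortest route: 5 → 8 → 6 → 1 = 6 s.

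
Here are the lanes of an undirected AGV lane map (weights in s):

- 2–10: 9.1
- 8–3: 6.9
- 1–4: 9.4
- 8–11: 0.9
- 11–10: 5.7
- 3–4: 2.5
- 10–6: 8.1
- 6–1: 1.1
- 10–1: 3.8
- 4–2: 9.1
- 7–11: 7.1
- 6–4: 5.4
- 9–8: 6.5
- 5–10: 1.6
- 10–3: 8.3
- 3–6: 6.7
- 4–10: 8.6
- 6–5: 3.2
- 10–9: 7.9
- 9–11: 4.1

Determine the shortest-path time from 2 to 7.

Shortest distances from 2:
2: 0
4: 9.1  (via 2)
10: 9.1  (via 2)
5: 10.7  (via 10)
3: 11.6  (via 4)
1: 12.9  (via 10)
6: 13.9  (via 5)
11: 14.8  (via 10)
8: 15.7  (via 11)
9: 17  (via 10)
7: 21.9  (via 11)
Shortest route: 2–10–11–7 = 21.9 s.

21.9 s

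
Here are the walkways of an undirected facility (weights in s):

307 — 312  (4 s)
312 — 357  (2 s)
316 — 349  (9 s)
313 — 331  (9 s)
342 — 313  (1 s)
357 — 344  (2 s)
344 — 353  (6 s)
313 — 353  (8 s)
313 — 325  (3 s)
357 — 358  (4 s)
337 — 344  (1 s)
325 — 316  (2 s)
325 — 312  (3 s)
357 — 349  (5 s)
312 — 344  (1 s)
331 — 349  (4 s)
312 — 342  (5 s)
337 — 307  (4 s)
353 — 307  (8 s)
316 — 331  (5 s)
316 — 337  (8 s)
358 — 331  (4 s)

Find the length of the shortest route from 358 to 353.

Compare a few routes:
358–357–312–307–353: 4+2+4+8 = 18
358–357–344–353: 4+2+6 = 12
358–357–344–337–307–353: 4+2+1+4+8 = 19
358–357–312–344–353: 4+2+1+6 = 13
The minimum is 12 s via 358–357–344–353.

12 s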